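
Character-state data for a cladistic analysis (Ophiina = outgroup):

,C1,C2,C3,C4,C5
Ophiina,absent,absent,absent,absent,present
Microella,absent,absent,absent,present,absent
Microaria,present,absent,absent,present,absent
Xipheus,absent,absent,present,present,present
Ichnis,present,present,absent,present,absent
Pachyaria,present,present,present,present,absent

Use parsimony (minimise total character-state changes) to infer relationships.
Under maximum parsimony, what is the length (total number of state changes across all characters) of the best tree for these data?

Character polarity is set by the outgroup: the derived state is whichever differs from the outgroup's state, so for C5 the derived state is 'absent', and for the remaining characters it is 'present'.
C1: derived state 'present' in Ichnis, Microaria, and Pachyaria only — synapomorphy for {Ichnis, Microaria, Pachyaria}.
C2: derived state 'present' in Ichnis and Pachyaria only — synapomorphy for {Ichnis, Pachyaria}.
C3 groups Pachyaria and Xipheus, which is incompatible with the clades supported by the remaining characters; treating it as convergent (homoplasy) costs fewer steps than any alternative tree.
All ingroup taxa share the derived state 'present' for C4; it defines the ingroup but does not resolve relationships within it.
C5 (derived state 'absent') is shared by Ichnis, Microaria, Microella, and Pachyaria — a synapomorphy uniting that clade.
Most parsimonious ingroup topology: ((Microella,(Microaria,(Ichnis,Pachyaria))),Xipheus).
Changes per character on this tree: C1: 1; C2: 1; C3: 2; C4: 1; C5: 1.
Total = 6.

6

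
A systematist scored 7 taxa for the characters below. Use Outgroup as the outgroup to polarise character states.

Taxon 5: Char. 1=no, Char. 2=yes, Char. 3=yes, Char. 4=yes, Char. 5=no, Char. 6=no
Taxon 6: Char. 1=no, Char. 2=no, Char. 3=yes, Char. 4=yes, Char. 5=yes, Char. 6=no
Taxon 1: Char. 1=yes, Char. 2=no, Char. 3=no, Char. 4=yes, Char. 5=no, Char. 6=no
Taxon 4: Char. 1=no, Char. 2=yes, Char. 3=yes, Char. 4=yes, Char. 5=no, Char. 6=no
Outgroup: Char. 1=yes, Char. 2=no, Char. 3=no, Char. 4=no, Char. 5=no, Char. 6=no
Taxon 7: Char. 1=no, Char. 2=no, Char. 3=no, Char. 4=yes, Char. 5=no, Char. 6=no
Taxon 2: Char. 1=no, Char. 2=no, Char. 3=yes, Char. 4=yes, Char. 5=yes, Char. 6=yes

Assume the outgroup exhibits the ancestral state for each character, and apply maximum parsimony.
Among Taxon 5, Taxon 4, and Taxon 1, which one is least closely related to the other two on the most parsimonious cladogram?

Taxon 1

Character polarity is set by the outgroup: the derived state is whichever differs from the outgroup's state, so for Char. 1 the derived state is 'no', and for the remaining characters it is 'yes'.
Char. 1: derived state 'no' in Taxon 2, Taxon 4, Taxon 5, Taxon 6, and Taxon 7 only — synapomorphy for {Taxon 2, Taxon 4, Taxon 5, Taxon 6, Taxon 7}.
Char. 2: derived state 'yes' in Taxon 4 and Taxon 5 only — synapomorphy for {Taxon 4, Taxon 5}.
Char. 3 (derived state 'yes') is shared by Taxon 2, Taxon 4, Taxon 5, and Taxon 6 — a synapomorphy uniting that clade.
All ingroup taxa share the derived state 'yes' for Char. 4; it defines the ingroup but does not resolve relationships within it.
Only Taxon 2 and Taxon 6 show the derived state 'yes' for Char. 5, supporting them as a clade.
Char. 6 (derived state 'yes') is unique to Taxon 2 (autapomorphy; uninformative for grouping).
Most parsimonious ingroup topology: ((Taxon 7,((Taxon 6,Taxon 2),(Taxon 4,Taxon 5))),Taxon 1).
Taxon 4 and Taxon 5 share a more recent common ancestor with each other than either does with Taxon 1, so Taxon 1 is the least closely related of the three.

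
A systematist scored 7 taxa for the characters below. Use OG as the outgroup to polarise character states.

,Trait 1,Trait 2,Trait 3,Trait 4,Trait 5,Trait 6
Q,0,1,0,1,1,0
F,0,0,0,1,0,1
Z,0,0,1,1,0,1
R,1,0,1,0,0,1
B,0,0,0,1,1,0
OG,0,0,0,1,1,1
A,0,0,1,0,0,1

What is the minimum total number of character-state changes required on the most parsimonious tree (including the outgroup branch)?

Character polarity is set by the outgroup: the derived state is whichever differs from the outgroup's state, so for Trait 4, Trait 5, Trait 6 the derived state is '0', and for the remaining characters it is '1'.
Trait 1 (derived state '1') is unique to R (autapomorphy; uninformative for grouping).
Trait 2: derived state '1' in Q only — an autapomorphy, so it tells us nothing about relationships among taxa.
Only A, R, and Z show the derived state '1' for Trait 3, supporting them as a clade.
Trait 4 (derived state '0') is shared by A and R — a synapomorphy uniting that clade.
Trait 5 (derived state '0') is shared by A, F, R, and Z — a synapomorphy uniting that clade.
Only B and Q show the derived state '0' for Trait 6, supporting them as a clade.
Most parsimonious ingroup topology: ((Q,B),(F,((R,A),Z))).
Changes per character on this tree: Trait 1: 1; Trait 2: 1; Trait 3: 1; Trait 4: 1; Trait 5: 1; Trait 6: 1.
Total = 6.

6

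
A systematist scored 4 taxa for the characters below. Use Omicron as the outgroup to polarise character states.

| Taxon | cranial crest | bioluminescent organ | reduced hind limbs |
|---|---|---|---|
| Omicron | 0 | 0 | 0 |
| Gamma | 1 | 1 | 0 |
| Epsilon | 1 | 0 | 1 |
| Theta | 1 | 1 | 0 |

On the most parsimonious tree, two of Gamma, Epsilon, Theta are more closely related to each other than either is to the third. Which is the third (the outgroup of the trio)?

Epsilon

The outgroup has state '0' for every character, so '1' is the derived state throughout.
cranial crest (derived state '1') is shared by all ingroup taxa — unites the whole ingroup.
Only Gamma and Theta show the derived state '1' for bioluminescent organ, supporting them as a clade.
reduced hind limbs: derived state '1' in Epsilon only — an autapomorphy, so it tells us nothing about relationships among taxa.
Most parsimonious ingroup topology: ((Gamma,Theta),Epsilon).
Gamma and Theta share a more recent common ancestor with each other than either does with Epsilon, so Epsilon is the least closely related of the three.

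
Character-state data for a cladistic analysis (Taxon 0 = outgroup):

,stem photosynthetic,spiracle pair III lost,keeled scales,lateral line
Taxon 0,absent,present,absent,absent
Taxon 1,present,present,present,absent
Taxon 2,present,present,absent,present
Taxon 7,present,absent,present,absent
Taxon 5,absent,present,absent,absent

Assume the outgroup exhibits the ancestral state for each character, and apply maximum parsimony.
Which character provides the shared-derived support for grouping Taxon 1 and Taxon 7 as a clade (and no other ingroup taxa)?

keeled scales

Character polarity is set by the outgroup: the derived state is whichever differs from the outgroup's state, so for spiracle pair III lost the derived state is 'absent', and for the remaining characters it is 'present'.
Only Taxon 1, Taxon 2, and Taxon 7 show the derived state 'present' for stem photosynthetic, supporting them as a clade.
spiracle pair III lost: derived state 'absent' in Taxon 7 only — an autapomorphy, so it tells us nothing about relationships among taxa.
keeled scales (derived state 'present') is shared by Taxon 1 and Taxon 7 — a synapomorphy uniting that clade.
lateral line (derived state 'present') is unique to Taxon 2 (autapomorphy; uninformative for grouping).
Most parsimonious ingroup topology: (((Taxon 1,Taxon 7),Taxon 2),Taxon 5).
The clade {Taxon 1, Taxon 7} is supported by keeled scales: its derived state 'present' occurs in exactly those taxa and in no other taxon (including the outgroup).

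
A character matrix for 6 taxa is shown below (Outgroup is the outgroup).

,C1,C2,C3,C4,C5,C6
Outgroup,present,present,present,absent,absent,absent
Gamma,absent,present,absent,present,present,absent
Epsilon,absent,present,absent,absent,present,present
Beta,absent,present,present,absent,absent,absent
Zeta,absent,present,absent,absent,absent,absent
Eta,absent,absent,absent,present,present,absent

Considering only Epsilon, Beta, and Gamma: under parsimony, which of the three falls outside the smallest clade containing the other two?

Beta

Character polarity is set by the outgroup: the derived state is whichever differs from the outgroup's state, so for C1, C2, C3 the derived state is 'absent', and for the remaining characters it is 'present'.
All ingroup taxa share the derived state 'absent' for C1; it defines the ingroup but does not resolve relationships within it.
C2 (derived state 'absent') is unique to Eta (autapomorphy; uninformative for grouping).
Only Epsilon, Eta, Gamma, and Zeta show the derived state 'absent' for C3, supporting them as a clade.
Only Eta and Gamma show the derived state 'present' for C4, supporting them as a clade.
C5 (derived state 'present') is shared by Epsilon, Eta, and Gamma — a synapomorphy uniting that clade.
C6 (derived state 'present') is unique to Epsilon (autapomorphy; uninformative for grouping).
Most parsimonious ingroup topology: ((((Gamma,Eta),Epsilon),Zeta),Beta).
Gamma and Epsilon share a more recent common ancestor with each other than either does with Beta, so Beta is the least closely related of the three.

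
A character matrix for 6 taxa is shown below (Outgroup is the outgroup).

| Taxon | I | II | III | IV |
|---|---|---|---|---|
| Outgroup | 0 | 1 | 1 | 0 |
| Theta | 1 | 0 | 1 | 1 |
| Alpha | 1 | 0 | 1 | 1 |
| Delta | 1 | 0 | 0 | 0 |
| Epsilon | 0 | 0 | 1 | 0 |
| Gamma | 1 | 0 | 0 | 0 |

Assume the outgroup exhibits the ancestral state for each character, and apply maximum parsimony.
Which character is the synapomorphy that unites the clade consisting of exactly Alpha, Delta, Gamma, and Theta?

I

Character polarity is set by the outgroup: the derived state is whichever differs from the outgroup's state, so for II, III the derived state is '0', and for the remaining characters it is '1'.
Only Alpha, Delta, Gamma, and Theta show the derived state '1' for I, supporting them as a clade.
II (derived state '0') is shared by all ingroup taxa — unites the whole ingroup.
Only Delta and Gamma show the derived state '0' for III, supporting them as a clade.
IV (derived state '1') is shared by Alpha and Theta — a synapomorphy uniting that clade.
Most parsimonious ingroup topology: (((Theta,Alpha),(Delta,Gamma)),Epsilon).
The clade {Alpha, Delta, Gamma, Theta} is supported by I: its derived state '1' occurs in exactly those taxa and in no other taxon (including the outgroup).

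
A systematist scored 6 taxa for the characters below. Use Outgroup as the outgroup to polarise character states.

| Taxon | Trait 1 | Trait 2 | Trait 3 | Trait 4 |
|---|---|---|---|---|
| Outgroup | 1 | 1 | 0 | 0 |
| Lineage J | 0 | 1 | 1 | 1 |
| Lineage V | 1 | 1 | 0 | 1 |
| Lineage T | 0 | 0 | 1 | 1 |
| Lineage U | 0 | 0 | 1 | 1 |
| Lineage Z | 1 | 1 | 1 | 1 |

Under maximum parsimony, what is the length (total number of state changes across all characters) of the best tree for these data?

4

Character polarity is set by the outgroup: the derived state is whichever differs from the outgroup's state, so for Trait 1, Trait 2 the derived state is '0', and for the remaining characters it is '1'.
Trait 1: derived state '0' in Lineage J, Lineage T, and Lineage U only — synapomorphy for {Lineage J, Lineage T, Lineage U}.
Only Lineage T and Lineage U show the derived state '0' for Trait 2, supporting them as a clade.
Only Lineage J, Lineage T, Lineage U, and Lineage Z show the derived state '1' for Trait 3, supporting them as a clade.
Trait 4 (derived state '1') is shared by all ingroup taxa — unites the whole ingroup.
Most parsimonious ingroup topology: (((Lineage J,(Lineage T,Lineage U)),Lineage Z),Lineage V).
Changes per character on this tree: Trait 1: 1; Trait 2: 1; Trait 3: 1; Trait 4: 1.
Total = 4.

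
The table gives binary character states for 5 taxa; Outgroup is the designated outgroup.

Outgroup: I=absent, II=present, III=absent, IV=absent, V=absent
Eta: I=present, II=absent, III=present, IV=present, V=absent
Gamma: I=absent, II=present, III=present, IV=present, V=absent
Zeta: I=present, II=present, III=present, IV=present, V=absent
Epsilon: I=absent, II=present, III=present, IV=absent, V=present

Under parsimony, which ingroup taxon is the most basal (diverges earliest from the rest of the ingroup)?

Epsilon

Character polarity is set by the outgroup: the derived state is whichever differs from the outgroup's state, so for II the derived state is 'absent', and for the remaining characters it is 'present'.
I (derived state 'present') is shared by Eta and Zeta — a synapomorphy uniting that clade.
II: derived state 'absent' in Eta only — an autapomorphy, so it tells us nothing about relationships among taxa.
All ingroup taxa share the derived state 'present' for III; it defines the ingroup but does not resolve relationships within it.
IV: derived state 'present' in Eta, Gamma, and Zeta only — synapomorphy for {Eta, Gamma, Zeta}.
V (derived state 'present') is unique to Epsilon (autapomorphy; uninformative for grouping).
Most parsimonious ingroup topology: (((Eta,Zeta),Gamma),Epsilon).
Epsilon is sister to the clade containing all other ingroup taxa, so it is the earliest-diverging (most basal) ingroup lineage.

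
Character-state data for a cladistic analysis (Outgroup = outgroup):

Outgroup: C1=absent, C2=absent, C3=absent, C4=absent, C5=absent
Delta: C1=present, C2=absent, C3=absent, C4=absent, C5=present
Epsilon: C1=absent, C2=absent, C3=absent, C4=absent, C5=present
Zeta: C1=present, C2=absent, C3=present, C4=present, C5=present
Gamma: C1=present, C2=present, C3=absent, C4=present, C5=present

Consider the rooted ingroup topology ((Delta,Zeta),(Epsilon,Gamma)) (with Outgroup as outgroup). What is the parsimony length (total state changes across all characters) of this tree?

Map each character onto ((Delta,Zeta),(Epsilon,Gamma)) (rooted by Outgroup) and count the minimum state changes it requires (Fitch parsimony):
C1: 2; C2: 1; C3: 1; C4: 2; C5: 1.
Total tree length = 7.

7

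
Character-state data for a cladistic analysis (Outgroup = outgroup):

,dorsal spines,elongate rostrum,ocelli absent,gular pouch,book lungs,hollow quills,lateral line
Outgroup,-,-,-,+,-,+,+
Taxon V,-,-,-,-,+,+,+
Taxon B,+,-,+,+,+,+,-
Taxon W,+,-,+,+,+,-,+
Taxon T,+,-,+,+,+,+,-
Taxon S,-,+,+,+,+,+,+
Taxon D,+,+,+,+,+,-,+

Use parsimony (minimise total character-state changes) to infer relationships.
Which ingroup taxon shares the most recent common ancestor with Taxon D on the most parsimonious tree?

Taxon W

Character polarity is set by the outgroup: the derived state is whichever differs from the outgroup's state, so for gular pouch, hollow quills, lateral line the derived state is '-', and for the remaining characters it is '+'.
Only Taxon B, Taxon D, Taxon T, and Taxon W show the derived state '+' for dorsal spines, supporting them as a clade.
elongate rostrum groups Taxon D and Taxon S, which is incompatible with the clades supported by the remaining characters; treating it as convergent (homoplasy) costs fewer steps than any alternative tree.
ocelli absent (derived state '+') is shared by Taxon B, Taxon D, Taxon S, Taxon T, and Taxon W — a synapomorphy uniting that clade.
gular pouch (derived state '-') is unique to Taxon V (autapomorphy; uninformative for grouping).
book lungs (derived state '+') is shared by all ingroup taxa — unites the whole ingroup.
hollow quills (derived state '-') is shared by Taxon D and Taxon W — a synapomorphy uniting that clade.
lateral line (derived state '-') is shared by Taxon B and Taxon T — a synapomorphy uniting that clade.
Most parsimonious ingroup topology: ((Taxon S,((Taxon B,Taxon T),(Taxon W,Taxon D))),Taxon V).
Taxon D and Taxon W form a cherry on this tree, so they are sister taxa.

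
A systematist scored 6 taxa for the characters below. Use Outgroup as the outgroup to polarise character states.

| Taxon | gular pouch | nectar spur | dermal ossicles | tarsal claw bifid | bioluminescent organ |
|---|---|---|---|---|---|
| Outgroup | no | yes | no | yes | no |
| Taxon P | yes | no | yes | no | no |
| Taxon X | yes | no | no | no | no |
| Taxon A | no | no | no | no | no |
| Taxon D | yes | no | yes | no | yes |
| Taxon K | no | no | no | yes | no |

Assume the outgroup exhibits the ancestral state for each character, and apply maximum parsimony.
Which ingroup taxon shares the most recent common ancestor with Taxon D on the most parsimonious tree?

Taxon P

Character polarity is set by the outgroup: the derived state is whichever differs from the outgroup's state, so for nectar spur, tarsal claw bifid the derived state is 'no', and for the remaining characters it is 'yes'.
Only Taxon D, Taxon P, and Taxon X show the derived state 'yes' for gular pouch, supporting them as a clade.
nectar spur (derived state 'no') is shared by all ingroup taxa — unites the whole ingroup.
dermal ossicles: derived state 'yes' in Taxon D and Taxon P only — synapomorphy for {Taxon D, Taxon P}.
Only Taxon A, Taxon D, Taxon P, and Taxon X show the derived state 'no' for tarsal claw bifid, supporting them as a clade.
bioluminescent organ (derived state 'yes') is unique to Taxon D (autapomorphy; uninformative for grouping).
Most parsimonious ingroup topology: ((((Taxon P,Taxon D),Taxon X),Taxon A),Taxon K).
Taxon D and Taxon P form a cherry on this tree, so they are sister taxa.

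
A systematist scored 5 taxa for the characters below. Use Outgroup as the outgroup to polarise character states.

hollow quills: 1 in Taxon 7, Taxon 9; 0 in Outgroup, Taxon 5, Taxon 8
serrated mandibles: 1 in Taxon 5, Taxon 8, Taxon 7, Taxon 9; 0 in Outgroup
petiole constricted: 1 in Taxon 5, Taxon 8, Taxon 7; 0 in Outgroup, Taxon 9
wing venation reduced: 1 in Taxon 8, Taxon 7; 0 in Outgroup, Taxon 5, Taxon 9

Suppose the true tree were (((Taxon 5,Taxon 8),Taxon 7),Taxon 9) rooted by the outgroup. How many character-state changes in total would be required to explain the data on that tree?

6

Map each character onto (((Taxon 5,Taxon 8),Taxon 7),Taxon 9) (rooted by Outgroup) and count the minimum state changes it requires (Fitch parsimony):
hollow quills: 2; serrated mandibles: 1; petiole constricted: 1; wing venation reduced: 2.
Total tree length = 6.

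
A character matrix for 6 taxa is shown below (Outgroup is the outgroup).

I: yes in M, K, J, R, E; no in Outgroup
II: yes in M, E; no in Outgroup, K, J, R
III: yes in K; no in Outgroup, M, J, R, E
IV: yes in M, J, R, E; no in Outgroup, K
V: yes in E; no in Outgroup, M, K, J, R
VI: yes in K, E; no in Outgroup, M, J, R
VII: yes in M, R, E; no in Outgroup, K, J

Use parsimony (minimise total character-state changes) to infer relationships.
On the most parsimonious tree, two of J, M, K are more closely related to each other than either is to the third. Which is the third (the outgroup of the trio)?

The outgroup has state 'no' for every character, so 'yes' is the derived state throughout.
I (derived state 'yes') is shared by all ingroup taxa — unites the whole ingroup.
Only E and M show the derived state 'yes' for II, supporting them as a clade.
III (derived state 'yes') is unique to K (autapomorphy; uninformative for grouping).
IV (derived state 'yes') is shared by E, J, M, and R — a synapomorphy uniting that clade.
V (derived state 'yes') is unique to E (autapomorphy; uninformative for grouping).
VI (state 'yes') occurs in E and K but conflicts with the nesting implied by the other characters — most parsimoniously interpreted as homoplasy.
VII: derived state 'yes' in E, M, and R only — synapomorphy for {E, M, R}.
Most parsimonious ingroup topology: ((((M,E),R),J),K).
J and M share a more recent common ancestor with each other than either does with K, so K is the least closely related of the three.

K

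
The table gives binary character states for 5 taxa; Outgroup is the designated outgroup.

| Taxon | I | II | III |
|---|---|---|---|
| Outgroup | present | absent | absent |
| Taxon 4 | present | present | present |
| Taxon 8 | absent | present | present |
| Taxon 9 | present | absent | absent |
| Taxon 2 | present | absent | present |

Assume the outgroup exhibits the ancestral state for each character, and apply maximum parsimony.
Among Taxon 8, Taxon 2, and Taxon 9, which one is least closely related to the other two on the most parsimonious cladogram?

Character polarity is set by the outgroup: the derived state is whichever differs from the outgroup's state, so for I the derived state is 'absent', and for the remaining characters it is 'present'.
I: derived state 'absent' in Taxon 8 only — an autapomorphy, so it tells us nothing about relationships among taxa.
Only Taxon 4 and Taxon 8 show the derived state 'present' for II, supporting them as a clade.
III (derived state 'present') is shared by Taxon 2, Taxon 4, and Taxon 8 — a synapomorphy uniting that clade.
Most parsimonious ingroup topology: (((Taxon 4,Taxon 8),Taxon 2),Taxon 9).
Taxon 2 and Taxon 8 share a more recent common ancestor with each other than either does with Taxon 9, so Taxon 9 is the least closely related of the three.

Taxon 9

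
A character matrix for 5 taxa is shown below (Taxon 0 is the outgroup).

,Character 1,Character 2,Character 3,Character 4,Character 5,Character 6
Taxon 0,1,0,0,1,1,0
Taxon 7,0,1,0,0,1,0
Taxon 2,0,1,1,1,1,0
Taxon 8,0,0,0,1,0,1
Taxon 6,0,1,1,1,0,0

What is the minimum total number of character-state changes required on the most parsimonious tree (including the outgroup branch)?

7

Character polarity is set by the outgroup: the derived state is whichever differs from the outgroup's state, so for Character 1, Character 4, Character 5 the derived state is '0', and for the remaining characters it is '1'.
Character 1 (derived state '0') is shared by all ingroup taxa — unites the whole ingroup.
Only Taxon 2, Taxon 6, and Taxon 7 show the derived state '1' for Character 2, supporting them as a clade.
Only Taxon 2 and Taxon 6 show the derived state '1' for Character 3, supporting them as a clade.
Character 4: derived state '0' in Taxon 7 only — an autapomorphy, so it tells us nothing about relationships among taxa.
Character 5 groups Taxon 6 and Taxon 8, which is incompatible with the clades supported by the remaining characters; treating it as convergent (homoplasy) costs fewer steps than any alternative tree.
Character 6 (derived state '1') is unique to Taxon 8 (autapomorphy; uninformative for grouping).
Most parsimonious ingroup topology: ((Taxon 7,(Taxon 2,Taxon 6)),Taxon 8).
Changes per character on this tree: Character 1: 1; Character 2: 1; Character 3: 1; Character 4: 1; Character 5: 2; Character 6: 1.
Total = 7.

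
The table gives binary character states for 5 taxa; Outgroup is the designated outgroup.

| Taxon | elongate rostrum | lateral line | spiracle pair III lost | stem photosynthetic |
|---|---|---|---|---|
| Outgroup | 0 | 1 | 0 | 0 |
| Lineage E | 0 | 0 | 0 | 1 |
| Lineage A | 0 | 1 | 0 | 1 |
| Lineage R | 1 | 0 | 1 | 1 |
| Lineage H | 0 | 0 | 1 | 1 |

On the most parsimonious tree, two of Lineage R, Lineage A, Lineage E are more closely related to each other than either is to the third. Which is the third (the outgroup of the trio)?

Character polarity is set by the outgroup: the derived state is whichever differs from the outgroup's state, so for lateral line the derived state is '0', and for the remaining characters it is '1'.
elongate rostrum (derived state '1') is unique to Lineage R (autapomorphy; uninformative for grouping).
lateral line (derived state '0') is shared by Lineage E, Lineage H, and Lineage R — a synapomorphy uniting that clade.
spiracle pair III lost (derived state '1') is shared by Lineage H and Lineage R — a synapomorphy uniting that clade.
stem photosynthetic (derived state '1') is shared by all ingroup taxa — unites the whole ingroup.
Most parsimonious ingroup topology: ((Lineage E,(Lineage R,Lineage H)),Lineage A).
Lineage E and Lineage R share a more recent common ancestor with each other than either does with Lineage A, so Lineage A is the least closely related of the three.

Lineage A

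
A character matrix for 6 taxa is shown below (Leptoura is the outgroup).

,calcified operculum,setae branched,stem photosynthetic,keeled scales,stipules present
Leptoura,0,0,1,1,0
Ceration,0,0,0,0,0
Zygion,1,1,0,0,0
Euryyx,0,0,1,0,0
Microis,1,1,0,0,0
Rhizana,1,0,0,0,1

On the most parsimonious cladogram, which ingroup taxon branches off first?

Character polarity is set by the outgroup: the derived state is whichever differs from the outgroup's state, so for stem photosynthetic, keeled scales the derived state is '0', and for the remaining characters it is '1'.
calcified operculum (derived state '1') is shared by Microis, Rhizana, and Zygion — a synapomorphy uniting that clade.
setae branched (derived state '1') is shared by Microis and Zygion — a synapomorphy uniting that clade.
stem photosynthetic (derived state '0') is shared by Ceration, Microis, Rhizana, and Zygion — a synapomorphy uniting that clade.
keeled scales (derived state '0') is shared by all ingroup taxa — unites the whole ingroup.
stipules present (derived state '1') is unique to Rhizana (autapomorphy; uninformative for grouping).
Most parsimonious ingroup topology: ((Ceration,((Zygion,Microis),Rhizana)),Euryyx).
Euryyx is sister to the clade containing all other ingroup taxa, so it is the earliest-diverging (most basal) ingroup lineage.

Euryyx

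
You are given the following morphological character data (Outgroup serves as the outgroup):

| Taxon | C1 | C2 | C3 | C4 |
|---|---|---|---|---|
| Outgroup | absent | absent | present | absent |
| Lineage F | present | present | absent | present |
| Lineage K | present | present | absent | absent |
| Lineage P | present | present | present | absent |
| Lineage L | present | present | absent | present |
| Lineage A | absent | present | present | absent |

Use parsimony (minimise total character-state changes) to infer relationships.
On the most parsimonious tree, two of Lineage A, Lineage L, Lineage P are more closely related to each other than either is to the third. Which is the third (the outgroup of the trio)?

Lineage A

Character polarity is set by the outgroup: the derived state is whichever differs from the outgroup's state, so for C3 the derived state is 'absent', and for the remaining characters it is 'present'.
C1 (derived state 'present') is shared by Lineage F, Lineage K, Lineage L, and Lineage P — a synapomorphy uniting that clade.
C2 (derived state 'present') is shared by all ingroup taxa — unites the whole ingroup.
C3 (derived state 'absent') is shared by Lineage F, Lineage K, and Lineage L — a synapomorphy uniting that clade.
C4: derived state 'present' in Lineage F and Lineage L only — synapomorphy for {Lineage F, Lineage L}.
Most parsimonious ingroup topology: ((((Lineage F,Lineage L),Lineage K),Lineage P),Lineage A).
Lineage L and Lineage P share a more recent common ancestor with each other than either does with Lineage A, so Lineage A is the least closely related of the three.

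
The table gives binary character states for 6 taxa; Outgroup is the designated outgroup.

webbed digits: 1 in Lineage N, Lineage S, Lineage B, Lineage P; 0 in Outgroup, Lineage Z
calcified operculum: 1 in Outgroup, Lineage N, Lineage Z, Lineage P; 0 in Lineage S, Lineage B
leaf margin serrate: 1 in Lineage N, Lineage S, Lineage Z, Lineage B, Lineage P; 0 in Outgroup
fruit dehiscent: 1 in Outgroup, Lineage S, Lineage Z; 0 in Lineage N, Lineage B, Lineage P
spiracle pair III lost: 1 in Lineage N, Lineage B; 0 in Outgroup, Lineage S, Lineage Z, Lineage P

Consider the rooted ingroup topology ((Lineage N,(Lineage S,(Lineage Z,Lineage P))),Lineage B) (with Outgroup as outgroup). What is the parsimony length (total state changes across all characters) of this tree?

Map each character onto ((Lineage N,(Lineage S,(Lineage Z,Lineage P))),Lineage B) (rooted by Outgroup) and count the minimum state changes it requires (Fitch parsimony):
webbed digits: 2; calcified operculum: 2; leaf margin serrate: 1; fruit dehiscent: 3; spiracle pair III lost: 2.
Total tree length = 10.

10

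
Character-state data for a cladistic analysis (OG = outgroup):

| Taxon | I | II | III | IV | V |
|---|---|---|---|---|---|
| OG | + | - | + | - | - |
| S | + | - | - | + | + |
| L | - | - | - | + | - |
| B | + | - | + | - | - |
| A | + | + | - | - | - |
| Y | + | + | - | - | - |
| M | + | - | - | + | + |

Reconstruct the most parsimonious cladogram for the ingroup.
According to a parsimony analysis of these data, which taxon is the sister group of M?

Character polarity is set by the outgroup: the derived state is whichever differs from the outgroup's state, so for I, III the derived state is '-', and for the remaining characters it is '+'.
I (derived state '-') is unique to L (autapomorphy; uninformative for grouping).
II: derived state '+' in A and Y only — synapomorphy for {A, Y}.
III: derived state '-' in A, L, M, S, and Y only — synapomorphy for {A, L, M, S, Y}.
IV: derived state '+' in L, M, and S only — synapomorphy for {L, M, S}.
V: derived state '+' in M and S only — synapomorphy for {M, S}.
Most parsimonious ingroup topology: ((((S,M),L),(A,Y)),B).
M and S form a cherry on this tree, so they are sister taxa.

S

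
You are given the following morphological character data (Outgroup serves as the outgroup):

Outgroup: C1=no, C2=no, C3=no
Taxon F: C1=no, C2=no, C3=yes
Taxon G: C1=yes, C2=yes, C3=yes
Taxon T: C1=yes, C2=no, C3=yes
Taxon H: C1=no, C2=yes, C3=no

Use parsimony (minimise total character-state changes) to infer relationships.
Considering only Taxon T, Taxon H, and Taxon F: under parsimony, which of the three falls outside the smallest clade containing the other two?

The outgroup has state 'no' for every character, so 'yes' is the derived state throughout.
C1 (derived state 'yes') is shared by Taxon G and Taxon T — a synapomorphy uniting that clade.
C2 (state 'yes') occurs in Taxon G and Taxon H but conflicts with the nesting implied by the other characters — most parsimoniously interpreted as homoplasy.
C3: derived state 'yes' in Taxon F, Taxon G, and Taxon T only — synapomorphy for {Taxon F, Taxon G, Taxon T}.
Most parsimonious ingroup topology: ((Taxon F,(Taxon G,Taxon T)),Taxon H).
Taxon T and Taxon F share a more recent common ancestor with each other than either does with Taxon H, so Taxon H is the least closely related of the three.

Taxon H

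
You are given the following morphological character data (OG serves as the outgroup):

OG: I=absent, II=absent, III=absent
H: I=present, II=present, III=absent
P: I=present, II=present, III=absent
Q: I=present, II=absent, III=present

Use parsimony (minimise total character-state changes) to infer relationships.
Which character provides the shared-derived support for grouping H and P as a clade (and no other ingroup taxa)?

The outgroup has state 'absent' for every character, so 'present' is the derived state throughout.
I (derived state 'present') is shared by all ingroup taxa — unites the whole ingroup.
II: derived state 'present' in H and P only — synapomorphy for {H, P}.
III (derived state 'present') is unique to Q (autapomorphy; uninformative for grouping).
Most parsimonious ingroup topology: ((H,P),Q).
The clade {H, P} is supported by II: its derived state 'present' occurs in exactly those taxa and in no other taxon (including the outgroup).

II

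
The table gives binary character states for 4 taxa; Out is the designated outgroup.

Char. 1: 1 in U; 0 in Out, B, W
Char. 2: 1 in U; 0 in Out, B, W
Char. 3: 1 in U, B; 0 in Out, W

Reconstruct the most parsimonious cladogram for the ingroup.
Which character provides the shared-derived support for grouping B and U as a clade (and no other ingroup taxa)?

Char. 3

The outgroup has state '0' for every character, so '1' is the derived state throughout.
Char. 1 (derived state '1') is unique to U (autapomorphy; uninformative for grouping).
Char. 2 (derived state '1') is unique to U (autapomorphy; uninformative for grouping).
Char. 3 (derived state '1') is shared by B and U — a synapomorphy uniting that clade.
Most parsimonious ingroup topology: ((U,B),W).
The clade {B, U} is supported by Char. 3: its derived state '1' occurs in exactly those taxa and in no other taxon (including the outgroup).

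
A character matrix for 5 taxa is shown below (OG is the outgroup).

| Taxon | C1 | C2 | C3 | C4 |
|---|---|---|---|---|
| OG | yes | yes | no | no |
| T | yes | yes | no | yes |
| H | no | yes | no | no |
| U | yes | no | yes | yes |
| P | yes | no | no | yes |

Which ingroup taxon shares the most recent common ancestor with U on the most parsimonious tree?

P

Character polarity is set by the outgroup: the derived state is whichever differs from the outgroup's state, so for C1, C2 the derived state is 'no', and for the remaining characters it is 'yes'.
C1: derived state 'no' in H only — an autapomorphy, so it tells us nothing about relationships among taxa.
C2 (derived state 'no') is shared by P and U — a synapomorphy uniting that clade.
C3 (derived state 'yes') is unique to U (autapomorphy; uninformative for grouping).
C4 (derived state 'yes') is shared by P, T, and U — a synapomorphy uniting that clade.
Most parsimonious ingroup topology: ((T,(U,P)),H).
U and P form a cherry on this tree, so they are sister taxa.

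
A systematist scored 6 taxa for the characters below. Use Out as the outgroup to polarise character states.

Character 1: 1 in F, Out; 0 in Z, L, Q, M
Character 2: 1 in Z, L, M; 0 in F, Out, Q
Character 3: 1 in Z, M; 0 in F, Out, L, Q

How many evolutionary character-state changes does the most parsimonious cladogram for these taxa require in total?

3

Character polarity is set by the outgroup: the derived state is whichever differs from the outgroup's state, so for Character 1 the derived state is '0', and for the remaining characters it is '1'.
Character 1: derived state '0' in L, M, Q, and Z only — synapomorphy for {L, M, Q, Z}.
Only L, M, and Z show the derived state '1' for Character 2, supporting them as a clade.
Character 3 (derived state '1') is shared by M and Z — a synapomorphy uniting that clade.
Most parsimonious ingroup topology: ((((Z,M),L),Q),F).
Changes per character on this tree: Character 1: 1; Character 2: 1; Character 3: 1.
Total = 3.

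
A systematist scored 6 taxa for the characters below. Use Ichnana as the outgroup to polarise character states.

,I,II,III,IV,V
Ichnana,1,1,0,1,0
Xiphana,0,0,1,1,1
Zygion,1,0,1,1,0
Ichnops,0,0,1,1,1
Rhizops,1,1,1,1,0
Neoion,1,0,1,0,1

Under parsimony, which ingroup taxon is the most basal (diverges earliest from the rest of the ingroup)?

Rhizops

Character polarity is set by the outgroup: the derived state is whichever differs from the outgroup's state, so for I, II, IV the derived state is '0', and for the remaining characters it is '1'.
I (derived state '0') is shared by Ichnops and Xiphana — a synapomorphy uniting that clade.
II (derived state '0') is shared by Ichnops, Neoion, Xiphana, and Zygion — a synapomorphy uniting that clade.
All ingroup taxa share the derived state '1' for III; it defines the ingroup but does not resolve relationships within it.
IV (derived state '0') is unique to Neoion (autapomorphy; uninformative for grouping).
Only Ichnops, Neoion, and Xiphana show the derived state '1' for V, supporting them as a clade.
Most parsimonious ingroup topology: ((((Xiphana,Ichnops),Neoion),Zygion),Rhizops).
Rhizops is sister to the clade containing all other ingroup taxa, so it is the earliest-diverging (most basal) ingroup lineage.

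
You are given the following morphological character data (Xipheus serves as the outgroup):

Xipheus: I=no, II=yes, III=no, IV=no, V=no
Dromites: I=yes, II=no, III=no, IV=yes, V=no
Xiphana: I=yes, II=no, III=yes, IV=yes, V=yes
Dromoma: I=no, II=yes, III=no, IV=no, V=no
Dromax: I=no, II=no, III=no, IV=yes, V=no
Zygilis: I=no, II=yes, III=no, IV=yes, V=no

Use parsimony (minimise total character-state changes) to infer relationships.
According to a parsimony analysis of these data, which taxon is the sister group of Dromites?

Character polarity is set by the outgroup: the derived state is whichever differs from the outgroup's state, so for II the derived state is 'no', and for the remaining characters it is 'yes'.
I: derived state 'yes' in Dromites and Xiphana only — synapomorphy for {Dromites, Xiphana}.
Only Dromax, Dromites, and Xiphana show the derived state 'no' for II, supporting them as a clade.
III (derived state 'yes') is unique to Xiphana (autapomorphy; uninformative for grouping).
Only Dromax, Dromites, Xiphana, and Zygilis show the derived state 'yes' for IV, supporting them as a clade.
V: derived state 'yes' in Xiphana only — an autapomorphy, so it tells us nothing about relationships among taxa.
Most parsimonious ingroup topology: ((((Dromites,Xiphana),Dromax),Zygilis),Dromoma).
Dromites and Xiphana form a cherry on this tree, so they are sister taxa.

Xiphana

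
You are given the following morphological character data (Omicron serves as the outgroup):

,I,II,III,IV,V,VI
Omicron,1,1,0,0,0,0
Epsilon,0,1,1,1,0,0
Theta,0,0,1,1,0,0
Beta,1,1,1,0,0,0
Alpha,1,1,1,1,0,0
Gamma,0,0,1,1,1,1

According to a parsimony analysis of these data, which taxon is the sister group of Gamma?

Theta

Character polarity is set by the outgroup: the derived state is whichever differs from the outgroup's state, so for I, II the derived state is '0', and for the remaining characters it is '1'.
Only Epsilon, Gamma, and Theta show the derived state '0' for I, supporting them as a clade.
II: derived state '0' in Gamma and Theta only — synapomorphy for {Gamma, Theta}.
III (derived state '1') is shared by all ingroup taxa — unites the whole ingroup.
IV: derived state '1' in Alpha, Epsilon, Gamma, and Theta only — synapomorphy for {Alpha, Epsilon, Gamma, Theta}.
V (derived state '1') is unique to Gamma (autapomorphy; uninformative for grouping).
VI: derived state '1' in Gamma only — an autapomorphy, so it tells us nothing about relationships among taxa.
Most parsimonious ingroup topology: (((Epsilon,(Theta,Gamma)),Alpha),Beta).
Gamma and Theta form a cherry on this tree, so they are sister taxa.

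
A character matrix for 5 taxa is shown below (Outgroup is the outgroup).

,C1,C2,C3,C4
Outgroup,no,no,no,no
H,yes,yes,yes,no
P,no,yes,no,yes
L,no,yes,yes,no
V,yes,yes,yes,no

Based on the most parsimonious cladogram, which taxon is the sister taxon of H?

The outgroup has state 'no' for every character, so 'yes' is the derived state throughout.
Only H and V show the derived state 'yes' for C1, supporting them as a clade.
All ingroup taxa share the derived state 'yes' for C2; it defines the ingroup but does not resolve relationships within it.
Only H, L, and V show the derived state 'yes' for C3, supporting them as a clade.
C4 (derived state 'yes') is unique to P (autapomorphy; uninformative for grouping).
Most parsimonious ingroup topology: (((H,V),L),P).
H and V form a cherry on this tree, so they are sister taxa.

V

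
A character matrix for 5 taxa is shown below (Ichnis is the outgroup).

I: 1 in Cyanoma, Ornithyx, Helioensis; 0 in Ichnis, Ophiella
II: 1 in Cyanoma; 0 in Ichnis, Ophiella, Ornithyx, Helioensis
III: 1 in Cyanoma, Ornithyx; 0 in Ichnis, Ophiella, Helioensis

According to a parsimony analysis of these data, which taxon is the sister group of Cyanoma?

Ornithyx

The outgroup has state '0' for every character, so '1' is the derived state throughout.
I (derived state '1') is shared by Cyanoma, Helioensis, and Ornithyx — a synapomorphy uniting that clade.
II (derived state '1') is unique to Cyanoma (autapomorphy; uninformative for grouping).
III: derived state '1' in Cyanoma and Ornithyx only — synapomorphy for {Cyanoma, Ornithyx}.
Most parsimonious ingroup topology: (((Cyanoma,Ornithyx),Helioensis),Ophiella).
Cyanoma and Ornithyx form a cherry on this tree, so they are sister taxa.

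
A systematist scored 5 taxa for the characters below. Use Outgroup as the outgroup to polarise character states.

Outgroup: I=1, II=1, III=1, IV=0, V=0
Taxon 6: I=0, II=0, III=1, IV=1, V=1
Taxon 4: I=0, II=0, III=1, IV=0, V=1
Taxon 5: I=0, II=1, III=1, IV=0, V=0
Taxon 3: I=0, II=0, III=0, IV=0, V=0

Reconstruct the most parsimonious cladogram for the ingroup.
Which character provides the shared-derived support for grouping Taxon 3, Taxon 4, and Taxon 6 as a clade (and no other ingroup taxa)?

Character polarity is set by the outgroup: the derived state is whichever differs from the outgroup's state, so for I, II, III the derived state is '0', and for the remaining characters it is '1'.
All ingroup taxa share the derived state '0' for I; it defines the ingroup but does not resolve relationships within it.
II: derived state '0' in Taxon 3, Taxon 4, and Taxon 6 only — synapomorphy for {Taxon 3, Taxon 4, Taxon 6}.
III: derived state '0' in Taxon 3 only — an autapomorphy, so it tells us nothing about relationships among taxa.
IV (derived state '1') is unique to Taxon 6 (autapomorphy; uninformative for grouping).
V: derived state '1' in Taxon 4 and Taxon 6 only — synapomorphy for {Taxon 4, Taxon 6}.
Most parsimonious ingroup topology: (((Taxon 6,Taxon 4),Taxon 3),Taxon 5).
The clade {Taxon 3, Taxon 4, Taxon 6} is supported by II: its derived state '0' occurs in exactly those taxa and in no other taxon (including the outgroup).

II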